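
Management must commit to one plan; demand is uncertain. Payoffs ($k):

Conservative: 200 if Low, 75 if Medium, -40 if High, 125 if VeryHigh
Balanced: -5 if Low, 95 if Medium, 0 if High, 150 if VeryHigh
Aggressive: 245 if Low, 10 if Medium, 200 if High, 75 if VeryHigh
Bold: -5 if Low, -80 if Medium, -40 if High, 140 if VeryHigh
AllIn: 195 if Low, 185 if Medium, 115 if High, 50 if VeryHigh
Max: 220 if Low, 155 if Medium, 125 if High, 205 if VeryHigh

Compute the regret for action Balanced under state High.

Best payoff under High is 200.
Regret = 200 − 0 = 200.

200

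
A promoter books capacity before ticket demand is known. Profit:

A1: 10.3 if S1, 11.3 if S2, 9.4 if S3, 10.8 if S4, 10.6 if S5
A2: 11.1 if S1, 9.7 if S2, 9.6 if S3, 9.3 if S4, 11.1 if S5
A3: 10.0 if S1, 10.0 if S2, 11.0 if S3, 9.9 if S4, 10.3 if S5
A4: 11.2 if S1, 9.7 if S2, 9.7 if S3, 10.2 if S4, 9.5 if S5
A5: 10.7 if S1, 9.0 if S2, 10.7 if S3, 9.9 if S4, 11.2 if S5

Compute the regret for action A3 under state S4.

Best payoff under S4 is 10.8.
Regret = 10.8 − 9.9 = 0.9.

0.9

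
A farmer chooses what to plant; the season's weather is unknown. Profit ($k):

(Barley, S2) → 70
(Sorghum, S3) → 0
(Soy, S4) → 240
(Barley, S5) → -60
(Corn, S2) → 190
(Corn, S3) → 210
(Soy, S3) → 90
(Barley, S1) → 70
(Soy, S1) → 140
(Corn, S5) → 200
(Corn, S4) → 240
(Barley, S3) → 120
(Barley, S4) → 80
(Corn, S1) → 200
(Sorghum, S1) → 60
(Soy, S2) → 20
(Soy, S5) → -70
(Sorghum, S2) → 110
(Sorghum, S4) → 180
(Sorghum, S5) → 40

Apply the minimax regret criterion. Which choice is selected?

Corn

Column bests: S1=200, S2=190, S3=210, S4=240, S5=200.
Sorghum regrets: 140, 80, 210, 60, 160 → max 210
Barley regrets: 130, 120, 90, 160, 260 → max 260
Corn regrets: 0, 0, 0, 0, 0 → max 0
Soy regrets: 60, 170, 120, 0, 270 → max 270
Smallest max regret = 0 → Corn.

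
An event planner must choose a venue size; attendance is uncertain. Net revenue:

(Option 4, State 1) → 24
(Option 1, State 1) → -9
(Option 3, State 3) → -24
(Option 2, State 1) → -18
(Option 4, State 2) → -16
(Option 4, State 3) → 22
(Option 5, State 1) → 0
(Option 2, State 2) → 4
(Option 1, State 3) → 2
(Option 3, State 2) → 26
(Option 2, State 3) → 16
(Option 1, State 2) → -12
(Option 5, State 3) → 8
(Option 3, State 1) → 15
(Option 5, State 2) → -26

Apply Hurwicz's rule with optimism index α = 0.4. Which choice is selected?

Option 1: 0.4·2 + 0.6·(-12) = -6.4
Option 2: 0.4·16 + 0.6·(-18) = -4.4
Option 3: 0.4·26 + 0.6·(-24) = -4
Option 4: 0.4·24 + 0.6·(-16) = 0
Option 5: 0.4·8 + 0.6·(-26) = -12.4
Highest Hurwicz score = 0 → Option 4.

Option 4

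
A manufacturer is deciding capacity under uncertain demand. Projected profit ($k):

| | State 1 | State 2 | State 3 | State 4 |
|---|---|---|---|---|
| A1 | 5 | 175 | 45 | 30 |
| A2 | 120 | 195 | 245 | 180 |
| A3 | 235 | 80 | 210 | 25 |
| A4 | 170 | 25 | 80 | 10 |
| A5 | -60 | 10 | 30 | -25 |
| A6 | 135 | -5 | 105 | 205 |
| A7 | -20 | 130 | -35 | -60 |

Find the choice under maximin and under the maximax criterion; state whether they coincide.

maximin → A2; maximax → A2 (agree)

Row minima: A1=5, A2=120, A3=25, A4=10, A5=-60, A6=-5, A7=-60
Best worst-case = 120 → A2.
Row maxima: A1=175, A2=245, A3=235, A4=170, A5=30, A6=205, A7=130
Best best-case = 245 → A2.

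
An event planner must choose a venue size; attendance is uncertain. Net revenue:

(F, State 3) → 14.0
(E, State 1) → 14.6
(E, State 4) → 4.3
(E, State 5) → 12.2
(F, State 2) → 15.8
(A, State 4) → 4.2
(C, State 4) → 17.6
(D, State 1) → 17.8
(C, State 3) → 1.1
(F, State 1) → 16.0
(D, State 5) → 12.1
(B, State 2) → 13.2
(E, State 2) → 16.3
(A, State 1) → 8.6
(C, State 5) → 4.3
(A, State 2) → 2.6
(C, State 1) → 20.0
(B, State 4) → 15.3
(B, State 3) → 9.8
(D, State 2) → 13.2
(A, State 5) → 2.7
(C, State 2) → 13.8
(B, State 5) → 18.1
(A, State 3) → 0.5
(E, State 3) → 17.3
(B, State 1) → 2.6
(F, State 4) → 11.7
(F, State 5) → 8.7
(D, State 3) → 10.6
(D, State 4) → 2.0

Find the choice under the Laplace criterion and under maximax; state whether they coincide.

laplace → F; maximax → C (disagree)

Row averages: A=3.72, B=11.8, C=11.36, D=11.14, E=12.94, F=13.24
Highest average = 13.24 → F.
Row maxima: A=8.6, B=18.1, C=20.0, D=17.8, E=17.3, F=16.0
Best best-case = 20.0 → C.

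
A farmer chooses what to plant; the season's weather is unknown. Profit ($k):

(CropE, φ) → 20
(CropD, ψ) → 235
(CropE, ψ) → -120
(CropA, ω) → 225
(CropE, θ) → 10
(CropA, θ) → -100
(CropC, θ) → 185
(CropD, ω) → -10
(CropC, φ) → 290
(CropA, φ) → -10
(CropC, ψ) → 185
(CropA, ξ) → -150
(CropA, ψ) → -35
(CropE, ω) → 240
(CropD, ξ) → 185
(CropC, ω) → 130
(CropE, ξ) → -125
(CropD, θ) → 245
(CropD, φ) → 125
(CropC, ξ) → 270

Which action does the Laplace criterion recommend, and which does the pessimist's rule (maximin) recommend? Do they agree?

laplace → CropC; maximin → CropC (agree)

Row averages: CropA=-14, CropD=156, CropE=5, CropC=212
Highest average = 212 → CropC.
Row minima: CropA=-150, CropD=-10, CropE=-125, CropC=130
Best worst-case = 130 → CropC.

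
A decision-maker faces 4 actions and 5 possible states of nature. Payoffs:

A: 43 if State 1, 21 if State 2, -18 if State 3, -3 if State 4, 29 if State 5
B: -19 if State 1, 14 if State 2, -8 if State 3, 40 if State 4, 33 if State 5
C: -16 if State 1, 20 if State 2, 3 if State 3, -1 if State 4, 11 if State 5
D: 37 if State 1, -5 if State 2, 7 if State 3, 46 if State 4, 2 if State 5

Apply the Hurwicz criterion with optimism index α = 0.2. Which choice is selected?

D

A: 0.2·43 + 0.8·(-18) = -5.8
B: 0.2·40 + 0.8·(-19) = -7.2
C: 0.2·20 + 0.8·(-16) = -8.8
D: 0.2·46 + 0.8·(-5) = 5.2
Highest Hurwicz score = 5.2 → D.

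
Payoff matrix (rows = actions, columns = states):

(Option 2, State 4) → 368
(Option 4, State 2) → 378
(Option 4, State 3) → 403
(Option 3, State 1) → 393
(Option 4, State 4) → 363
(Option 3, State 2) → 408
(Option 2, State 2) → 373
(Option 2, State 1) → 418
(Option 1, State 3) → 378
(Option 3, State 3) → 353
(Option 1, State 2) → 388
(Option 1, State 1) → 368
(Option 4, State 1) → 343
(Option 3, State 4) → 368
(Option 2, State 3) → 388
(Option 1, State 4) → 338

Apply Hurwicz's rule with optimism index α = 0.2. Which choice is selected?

Option 2

Option 1: 0.2·388 + 0.8·338 = 348
Option 2: 0.2·418 + 0.8·368 = 378
Option 3: 0.2·408 + 0.8·353 = 364
Option 4: 0.2·403 + 0.8·343 = 355
Highest Hurwicz score = 378 → Option 2.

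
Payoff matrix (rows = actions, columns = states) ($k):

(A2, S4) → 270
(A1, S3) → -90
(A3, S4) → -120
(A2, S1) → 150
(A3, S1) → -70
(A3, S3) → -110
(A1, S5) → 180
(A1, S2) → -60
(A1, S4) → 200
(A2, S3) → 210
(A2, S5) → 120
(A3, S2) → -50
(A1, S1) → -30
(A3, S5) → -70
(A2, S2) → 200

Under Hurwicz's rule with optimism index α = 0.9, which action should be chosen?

A1: 0.9·200 + 0.1·(-90) = 171
A2: 0.9·270 + 0.1·120 = 255
A3: 0.9·(-50) + 0.1·(-120) = -57
Highest Hurwicz score = 255 → A2.

A2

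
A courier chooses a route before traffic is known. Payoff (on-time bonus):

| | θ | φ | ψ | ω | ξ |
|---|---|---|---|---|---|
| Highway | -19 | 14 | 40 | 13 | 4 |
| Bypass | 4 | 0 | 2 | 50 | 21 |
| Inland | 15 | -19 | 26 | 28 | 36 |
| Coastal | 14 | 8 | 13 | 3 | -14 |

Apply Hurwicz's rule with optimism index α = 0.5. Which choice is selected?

Bypass

Highway: 0.5·40 + 0.5·(-19) = 10.5
Bypass: 0.5·50 + 0.5·0 = 25
Inland: 0.5·36 + 0.5·(-19) = 8.5
Coastal: 0.5·14 + 0.5·(-14) = 0
Highest Hurwicz score = 25 → Bypass.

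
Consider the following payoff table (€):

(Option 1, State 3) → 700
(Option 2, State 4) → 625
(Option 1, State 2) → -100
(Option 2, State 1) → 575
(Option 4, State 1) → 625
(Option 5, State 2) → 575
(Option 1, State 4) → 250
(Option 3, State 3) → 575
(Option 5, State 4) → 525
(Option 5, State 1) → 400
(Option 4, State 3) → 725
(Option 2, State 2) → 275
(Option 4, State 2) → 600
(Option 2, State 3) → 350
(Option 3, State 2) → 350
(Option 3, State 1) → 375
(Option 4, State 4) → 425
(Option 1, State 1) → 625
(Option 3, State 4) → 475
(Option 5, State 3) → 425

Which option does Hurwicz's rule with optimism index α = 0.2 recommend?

Option 1: 0.2·700 + 0.8·(-100) = 60
Option 2: 0.2·625 + 0.8·275 = 345
Option 3: 0.2·575 + 0.8·350 = 395
Option 4: 0.2·725 + 0.8·425 = 485
Option 5: 0.2·575 + 0.8·400 = 435
Highest Hurwicz score = 485 → Option 4.

Option 4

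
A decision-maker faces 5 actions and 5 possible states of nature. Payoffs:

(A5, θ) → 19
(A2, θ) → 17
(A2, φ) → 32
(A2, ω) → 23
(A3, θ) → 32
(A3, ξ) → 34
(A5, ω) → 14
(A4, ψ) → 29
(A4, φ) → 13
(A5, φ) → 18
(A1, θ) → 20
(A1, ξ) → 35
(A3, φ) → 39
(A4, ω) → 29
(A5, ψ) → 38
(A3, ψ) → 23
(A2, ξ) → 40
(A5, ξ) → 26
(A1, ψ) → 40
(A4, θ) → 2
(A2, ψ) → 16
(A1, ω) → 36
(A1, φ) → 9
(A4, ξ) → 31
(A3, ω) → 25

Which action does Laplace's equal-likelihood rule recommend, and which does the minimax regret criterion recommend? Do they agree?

Row averages: A1=28, A2=25.6, A3=30.6, A4=20.8, A5=23
Highest average = 30.6 → A3.
Column bests: θ=32, φ=39, ψ=40, ω=36, ξ=40.
A1 regrets: 12, 30, 0, 0, 5 → max 30
A2 regrets: 15, 7, 24, 13, 0 → max 24
A3 regrets: 0, 0, 17, 11, 6 → max 17
A4 regrets: 30, 26, 11, 7, 9 → max 30
A5 regrets: 13, 21, 2, 22, 14 → max 22
Smallest max regret = 17 → A3.

laplace → A3; minimax regret → A3 (agree)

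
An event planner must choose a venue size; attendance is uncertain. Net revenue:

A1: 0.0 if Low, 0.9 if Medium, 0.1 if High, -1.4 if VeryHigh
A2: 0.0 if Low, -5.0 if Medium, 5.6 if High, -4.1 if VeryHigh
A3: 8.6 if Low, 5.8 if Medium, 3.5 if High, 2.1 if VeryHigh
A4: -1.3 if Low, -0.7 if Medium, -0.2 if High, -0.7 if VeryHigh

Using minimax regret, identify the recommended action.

Column bests: Low=8.6, Medium=5.8, High=5.6, VeryHigh=2.1.
A1 regrets: 8.6, 4.9, 5.5, 3.5 → max 8.6
A2 regrets: 8.6, 10.8, 0.0, 6.2 → max 10.8
A3 regrets: 0.0, 0.0, 2.1, 0.0 → max 2.1
A4 regrets: 9.9, 6.5, 5.8, 2.8 → max 9.9
Smallest max regret = 2.1 → A3.

A3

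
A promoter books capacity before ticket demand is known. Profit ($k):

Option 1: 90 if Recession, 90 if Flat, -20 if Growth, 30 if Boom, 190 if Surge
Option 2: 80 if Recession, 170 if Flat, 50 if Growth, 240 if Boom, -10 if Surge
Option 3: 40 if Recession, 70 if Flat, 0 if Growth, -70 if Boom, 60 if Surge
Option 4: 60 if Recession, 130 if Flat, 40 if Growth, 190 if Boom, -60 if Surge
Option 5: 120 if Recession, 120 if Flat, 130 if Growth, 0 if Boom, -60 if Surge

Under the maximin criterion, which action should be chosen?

Option 2

Row minima: Option 1=-20, Option 2=-10, Option 3=-70, Option 4=-60, Option 5=-60
Best worst-case = -10 → Option 2.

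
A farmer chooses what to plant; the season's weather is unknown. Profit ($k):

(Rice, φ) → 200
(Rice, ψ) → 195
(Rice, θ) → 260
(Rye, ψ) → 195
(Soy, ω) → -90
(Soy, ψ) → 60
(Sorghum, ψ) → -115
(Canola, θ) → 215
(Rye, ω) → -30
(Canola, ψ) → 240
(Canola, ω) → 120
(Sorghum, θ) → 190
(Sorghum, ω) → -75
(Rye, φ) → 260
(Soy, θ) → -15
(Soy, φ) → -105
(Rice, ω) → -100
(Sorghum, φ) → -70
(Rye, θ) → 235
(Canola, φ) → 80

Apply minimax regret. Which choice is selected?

Rye

Column bests: θ=260, φ=260, ψ=240, ω=120.
Rice regrets: 0, 60, 45, 220 → max 220
Sorghum regrets: 70, 330, 355, 195 → max 355
Soy regrets: 275, 365, 180, 210 → max 365
Canola regrets: 45, 180, 0, 0 → max 180
Rye regrets: 25, 0, 45, 150 → max 150
Smallest max regret = 150 → Rye.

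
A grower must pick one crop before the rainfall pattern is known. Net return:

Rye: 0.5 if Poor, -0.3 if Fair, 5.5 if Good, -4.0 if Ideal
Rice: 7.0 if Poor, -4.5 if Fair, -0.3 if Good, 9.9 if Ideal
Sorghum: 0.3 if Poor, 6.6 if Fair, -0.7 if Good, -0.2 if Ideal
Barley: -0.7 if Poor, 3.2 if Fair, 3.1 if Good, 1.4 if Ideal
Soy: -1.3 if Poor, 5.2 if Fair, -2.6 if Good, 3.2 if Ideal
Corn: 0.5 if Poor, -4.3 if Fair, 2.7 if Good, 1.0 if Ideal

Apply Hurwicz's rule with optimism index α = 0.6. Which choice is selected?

Rye: 0.6·5.5 + 0.4·(-4.0) = 1.7
Rice: 0.6·9.9 + 0.4·(-4.5) = 4.14
Sorghum: 0.6·6.6 + 0.4·(-0.7) = 3.68
Barley: 0.6·3.2 + 0.4·(-0.7) = 1.64
Soy: 0.6·5.2 + 0.4·(-2.6) = 2.08
Corn: 0.6·2.7 + 0.4·(-4.3) = -0.1
Highest Hurwicz score = 4.14 → Rice.

Rice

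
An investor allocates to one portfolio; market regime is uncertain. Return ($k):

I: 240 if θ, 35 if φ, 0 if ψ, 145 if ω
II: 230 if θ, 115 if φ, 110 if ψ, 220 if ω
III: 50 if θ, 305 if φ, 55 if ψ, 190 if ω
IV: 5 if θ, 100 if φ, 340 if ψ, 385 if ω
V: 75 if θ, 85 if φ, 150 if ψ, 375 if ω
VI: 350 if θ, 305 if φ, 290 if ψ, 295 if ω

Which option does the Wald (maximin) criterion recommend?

VI

Row minima: I=0, II=110, III=50, IV=5, V=75, VI=290
Best worst-case = 290 → VI.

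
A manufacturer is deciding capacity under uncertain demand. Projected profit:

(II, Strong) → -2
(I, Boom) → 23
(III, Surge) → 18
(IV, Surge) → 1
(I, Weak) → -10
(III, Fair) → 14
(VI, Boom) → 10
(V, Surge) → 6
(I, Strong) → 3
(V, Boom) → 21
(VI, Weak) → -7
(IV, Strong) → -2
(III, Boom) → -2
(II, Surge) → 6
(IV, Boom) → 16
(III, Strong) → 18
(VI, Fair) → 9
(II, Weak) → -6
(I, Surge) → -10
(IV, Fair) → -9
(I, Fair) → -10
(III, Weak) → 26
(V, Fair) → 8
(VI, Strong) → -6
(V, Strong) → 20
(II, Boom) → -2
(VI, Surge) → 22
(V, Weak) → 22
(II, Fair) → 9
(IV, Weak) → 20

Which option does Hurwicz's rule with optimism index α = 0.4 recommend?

I: 0.4·23 + 0.6·(-10) = 3.2
II: 0.4·9 + 0.6·(-6) = 0
III: 0.4·26 + 0.6·(-2) = 9.2
IV: 0.4·20 + 0.6·(-9) = 2.6
V: 0.4·22 + 0.6·6 = 12.4
VI: 0.4·22 + 0.6·(-7) = 4.6
Highest Hurwicz score = 12.4 → V.

V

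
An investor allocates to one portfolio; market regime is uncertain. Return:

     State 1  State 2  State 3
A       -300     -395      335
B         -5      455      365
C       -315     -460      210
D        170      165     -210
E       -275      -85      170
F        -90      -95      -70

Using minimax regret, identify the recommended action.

Column bests: State 1=170, State 2=455, State 3=365.
A regrets: 470, 850, 30 → max 850
B regrets: 175, 0, 0 → max 175
C regrets: 485, 915, 155 → max 915
D regrets: 0, 290, 575 → max 575
E regrets: 445, 540, 195 → max 540
F regrets: 260, 550, 435 → max 550
Smallest max regret = 175 → B.

B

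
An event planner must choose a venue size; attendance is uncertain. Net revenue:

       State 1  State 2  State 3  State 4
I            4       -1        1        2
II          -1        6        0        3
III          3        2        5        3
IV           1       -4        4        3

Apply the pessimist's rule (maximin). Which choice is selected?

III

Row minima: I=-1, II=-1, III=2, IV=-4
Best worst-case = 2 → III.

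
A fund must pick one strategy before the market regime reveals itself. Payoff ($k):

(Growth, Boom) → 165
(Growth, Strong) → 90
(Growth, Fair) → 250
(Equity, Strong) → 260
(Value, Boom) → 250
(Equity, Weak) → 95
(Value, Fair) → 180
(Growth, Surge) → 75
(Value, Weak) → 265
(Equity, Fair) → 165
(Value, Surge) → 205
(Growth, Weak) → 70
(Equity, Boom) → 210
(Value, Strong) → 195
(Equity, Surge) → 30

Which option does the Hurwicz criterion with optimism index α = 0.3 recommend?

Value

Value: 0.3·265 + 0.7·180 = 205.5
Growth: 0.3·250 + 0.7·70 = 124
Equity: 0.3·260 + 0.7·30 = 99
Highest Hurwicz score = 205.5 → Value.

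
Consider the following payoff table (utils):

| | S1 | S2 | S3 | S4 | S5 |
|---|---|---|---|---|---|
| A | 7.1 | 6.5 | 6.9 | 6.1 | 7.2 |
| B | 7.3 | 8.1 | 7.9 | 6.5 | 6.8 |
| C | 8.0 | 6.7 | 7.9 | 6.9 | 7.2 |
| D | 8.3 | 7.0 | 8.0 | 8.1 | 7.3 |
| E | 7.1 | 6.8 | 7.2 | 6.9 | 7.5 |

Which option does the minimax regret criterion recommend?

D

Column bests: S1=8.3, S2=8.1, S3=8.0, S4=8.1, S5=7.5.
A regrets: 1.2, 1.6, 1.1, 2.0, 0.3 → max 2.0
B regrets: 1.0, 0.0, 0.1, 1.6, 0.7 → max 1.6
C regrets: 0.3, 1.4, 0.1, 1.2, 0.3 → max 1.4
D regrets: 0.0, 1.1, 0.0, 0.0, 0.2 → max 1.1
E regrets: 1.2, 1.3, 0.8, 1.2, 0.0 → max 1.3
Smallest max regret = 1.1 → D.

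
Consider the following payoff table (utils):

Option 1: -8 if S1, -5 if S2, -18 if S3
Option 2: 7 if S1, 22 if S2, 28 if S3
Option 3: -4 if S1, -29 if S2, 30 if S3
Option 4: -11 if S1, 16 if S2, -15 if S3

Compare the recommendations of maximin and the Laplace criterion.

maximin → Option 2; laplace → Option 2 (agree)

Row minima: Option 1=-18, Option 2=7, Option 3=-29, Option 4=-15
Best worst-case = 7 → Option 2.
Row averages: Option 1=-31/3, Option 2=19, Option 3=-1, Option 4=-10/3
Highest average = 19 → Option 2.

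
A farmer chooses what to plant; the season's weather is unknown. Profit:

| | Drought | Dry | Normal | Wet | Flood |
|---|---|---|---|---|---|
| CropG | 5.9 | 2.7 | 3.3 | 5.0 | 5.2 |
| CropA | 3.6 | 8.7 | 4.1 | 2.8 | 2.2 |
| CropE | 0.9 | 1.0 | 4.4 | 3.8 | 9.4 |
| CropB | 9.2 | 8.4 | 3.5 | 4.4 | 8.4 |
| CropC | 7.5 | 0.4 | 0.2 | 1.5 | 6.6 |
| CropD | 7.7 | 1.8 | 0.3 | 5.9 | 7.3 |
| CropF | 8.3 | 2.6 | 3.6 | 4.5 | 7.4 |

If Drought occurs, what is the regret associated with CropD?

1.5

Best payoff under Drought is 9.2.
Regret = 9.2 − 7.7 = 1.5.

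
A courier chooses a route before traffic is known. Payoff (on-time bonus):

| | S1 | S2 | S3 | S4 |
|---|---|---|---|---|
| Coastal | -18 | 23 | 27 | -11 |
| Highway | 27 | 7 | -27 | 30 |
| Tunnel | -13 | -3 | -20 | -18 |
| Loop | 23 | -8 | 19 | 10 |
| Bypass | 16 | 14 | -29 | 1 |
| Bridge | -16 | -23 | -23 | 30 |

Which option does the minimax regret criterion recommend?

Loop

Column bests: S1=27, S2=23, S3=27, S4=30.
Coastal regrets: 45, 0, 0, 41 → max 45
Highway regrets: 0, 16, 54, 0 → max 54
Tunnel regrets: 40, 26, 47, 48 → max 48
Loop regrets: 4, 31, 8, 20 → max 31
Bypass regrets: 11, 9, 56, 29 → max 56
Bridge regrets: 43, 46, 50, 0 → max 50
Smallest max regret = 31 → Loop.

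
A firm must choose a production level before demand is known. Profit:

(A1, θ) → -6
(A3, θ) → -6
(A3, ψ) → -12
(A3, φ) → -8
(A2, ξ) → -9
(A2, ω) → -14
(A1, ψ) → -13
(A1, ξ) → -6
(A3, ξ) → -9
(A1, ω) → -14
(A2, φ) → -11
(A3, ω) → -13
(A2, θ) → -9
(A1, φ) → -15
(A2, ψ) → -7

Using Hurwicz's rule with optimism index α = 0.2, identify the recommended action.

A1: 0.2·(-6) + 0.8·(-15) = -13.2
A2: 0.2·(-7) + 0.8·(-14) = -12.6
A3: 0.2·(-6) + 0.8·(-13) = -11.6
Highest Hurwicz score = -11.6 → A3.

A3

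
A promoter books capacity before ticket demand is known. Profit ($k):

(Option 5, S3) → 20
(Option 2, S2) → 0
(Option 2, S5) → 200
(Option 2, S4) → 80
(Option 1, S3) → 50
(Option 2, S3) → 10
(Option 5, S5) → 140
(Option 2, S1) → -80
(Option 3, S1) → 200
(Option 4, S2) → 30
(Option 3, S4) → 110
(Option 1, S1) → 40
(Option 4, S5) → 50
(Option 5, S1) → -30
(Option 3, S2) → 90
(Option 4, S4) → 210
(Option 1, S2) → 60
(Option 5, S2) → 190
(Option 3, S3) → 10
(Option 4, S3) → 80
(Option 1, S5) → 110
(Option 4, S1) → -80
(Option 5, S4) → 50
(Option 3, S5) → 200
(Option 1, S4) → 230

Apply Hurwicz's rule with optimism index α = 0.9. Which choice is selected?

Option 1: 0.9·230 + 0.1·40 = 211
Option 2: 0.9·200 + 0.1·(-80) = 172
Option 3: 0.9·200 + 0.1·10 = 181
Option 4: 0.9·210 + 0.1·(-80) = 181
Option 5: 0.9·190 + 0.1·(-30) = 168
Highest Hurwicz score = 211 → Option 1.

Option 1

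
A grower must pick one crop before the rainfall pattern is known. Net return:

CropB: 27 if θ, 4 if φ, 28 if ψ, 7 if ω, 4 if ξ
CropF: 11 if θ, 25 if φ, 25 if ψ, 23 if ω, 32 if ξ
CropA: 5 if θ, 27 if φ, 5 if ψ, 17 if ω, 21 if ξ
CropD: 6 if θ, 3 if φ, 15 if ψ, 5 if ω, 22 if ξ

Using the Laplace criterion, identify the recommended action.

Row averages: CropB=14, CropF=23.2, CropA=15, CropD=10.2
Highest average = 23.2 → CropF.

CropF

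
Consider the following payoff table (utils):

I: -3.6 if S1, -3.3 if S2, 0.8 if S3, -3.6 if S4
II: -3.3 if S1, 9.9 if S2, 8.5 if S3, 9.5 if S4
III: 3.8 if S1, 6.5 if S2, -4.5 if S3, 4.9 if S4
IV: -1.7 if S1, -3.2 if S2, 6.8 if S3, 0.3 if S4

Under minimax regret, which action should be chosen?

Column bests: S1=3.8, S2=9.9, S3=8.5, S4=9.5.
I regrets: 7.4, 13.2, 7.7, 13.1 → max 13.2
II regrets: 7.1, 0.0, 0.0, 0.0 → max 7.1
III regrets: 0.0, 3.4, 13.0, 4.6 → max 13.0
IV regrets: 5.5, 13.1, 1.7, 9.2 → max 13.1
Smallest max regret = 7.1 → II.

II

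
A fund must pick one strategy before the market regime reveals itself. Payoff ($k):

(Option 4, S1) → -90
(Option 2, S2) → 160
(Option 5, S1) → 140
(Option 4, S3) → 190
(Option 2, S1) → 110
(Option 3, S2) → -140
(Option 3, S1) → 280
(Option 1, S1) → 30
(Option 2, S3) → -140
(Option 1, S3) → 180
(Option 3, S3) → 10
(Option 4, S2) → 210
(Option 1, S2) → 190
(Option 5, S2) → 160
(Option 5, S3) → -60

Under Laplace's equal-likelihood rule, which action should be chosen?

Option 1

Row averages: Option 1=400/3, Option 2=130/3, Option 3=50, Option 4=310/3, Option 5=80
Highest average = 400/3 → Option 1.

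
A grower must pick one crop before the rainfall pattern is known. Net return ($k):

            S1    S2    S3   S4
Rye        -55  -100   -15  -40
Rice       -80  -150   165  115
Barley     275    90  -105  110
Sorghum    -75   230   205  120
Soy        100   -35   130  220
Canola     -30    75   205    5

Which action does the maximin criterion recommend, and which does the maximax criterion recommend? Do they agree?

Row minima: Rye=-100, Rice=-150, Barley=-105, Sorghum=-75, Soy=-35, Canola=-30
Best worst-case = -30 → Canola.
Row maxima: Rye=-15, Rice=165, Barley=275, Sorghum=230, Soy=220, Canola=205
Best best-case = 275 → Barley.

maximin → Canola; maximax → Barley (disagree)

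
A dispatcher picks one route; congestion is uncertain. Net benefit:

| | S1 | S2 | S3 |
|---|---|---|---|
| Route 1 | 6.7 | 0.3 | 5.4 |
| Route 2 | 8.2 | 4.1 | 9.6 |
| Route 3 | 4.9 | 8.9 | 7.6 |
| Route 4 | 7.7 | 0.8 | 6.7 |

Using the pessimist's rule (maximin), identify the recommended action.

Route 3

Row minima: Route 1=0.3, Route 2=4.1, Route 3=4.9, Route 4=0.8
Best worst-case = 4.9 → Route 3.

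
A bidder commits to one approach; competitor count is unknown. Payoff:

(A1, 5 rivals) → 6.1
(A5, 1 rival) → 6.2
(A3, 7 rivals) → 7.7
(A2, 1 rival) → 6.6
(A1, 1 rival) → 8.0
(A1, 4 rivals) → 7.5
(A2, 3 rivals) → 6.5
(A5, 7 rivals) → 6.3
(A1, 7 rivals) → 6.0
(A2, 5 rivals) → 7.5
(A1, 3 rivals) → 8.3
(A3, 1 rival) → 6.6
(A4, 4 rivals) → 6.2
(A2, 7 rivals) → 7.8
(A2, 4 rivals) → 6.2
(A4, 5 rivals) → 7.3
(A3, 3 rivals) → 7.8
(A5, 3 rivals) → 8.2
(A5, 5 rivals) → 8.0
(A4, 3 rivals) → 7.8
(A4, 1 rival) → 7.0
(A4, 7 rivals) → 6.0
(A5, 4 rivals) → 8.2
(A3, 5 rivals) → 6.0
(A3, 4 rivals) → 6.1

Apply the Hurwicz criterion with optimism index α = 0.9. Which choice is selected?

A1: 0.9·8.3 + 0.1·6.0 = 8.07
A2: 0.9·7.8 + 0.1·6.2 = 7.64
A3: 0.9·7.8 + 0.1·6.0 = 7.62
A4: 0.9·7.8 + 0.1·6.0 = 7.62
A5: 0.9·8.2 + 0.1·6.2 = 8
Highest Hurwicz score = 8.07 → A1.

A1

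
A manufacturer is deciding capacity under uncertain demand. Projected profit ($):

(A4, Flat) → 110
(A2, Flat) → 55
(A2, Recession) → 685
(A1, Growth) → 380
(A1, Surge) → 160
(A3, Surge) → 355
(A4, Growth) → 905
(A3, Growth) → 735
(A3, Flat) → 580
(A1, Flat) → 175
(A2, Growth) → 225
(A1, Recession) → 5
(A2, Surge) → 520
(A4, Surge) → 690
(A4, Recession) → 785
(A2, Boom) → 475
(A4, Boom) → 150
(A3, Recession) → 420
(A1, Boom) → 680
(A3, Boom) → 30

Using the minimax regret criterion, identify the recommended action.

A4

Column bests: Recession=785, Flat=580, Growth=905, Boom=680, Surge=690.
A1 regrets: 780, 405, 525, 0, 530 → max 780
A2 regrets: 100, 525, 680, 205, 170 → max 680
A3 regrets: 365, 0, 170, 650, 335 → max 650
A4 regrets: 0, 470, 0, 530, 0 → max 530
Smallest max regret = 530 → A4.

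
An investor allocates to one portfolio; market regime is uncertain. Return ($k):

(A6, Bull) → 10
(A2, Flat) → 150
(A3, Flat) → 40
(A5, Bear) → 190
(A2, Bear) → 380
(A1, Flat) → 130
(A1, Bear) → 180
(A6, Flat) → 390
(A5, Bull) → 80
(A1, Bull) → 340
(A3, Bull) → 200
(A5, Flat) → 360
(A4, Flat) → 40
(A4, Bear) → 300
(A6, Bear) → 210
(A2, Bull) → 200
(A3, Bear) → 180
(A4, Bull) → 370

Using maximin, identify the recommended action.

A2

Row minima: A1=130, A2=150, A3=40, A4=40, A5=80, A6=10
Best worst-case = 150 → A2.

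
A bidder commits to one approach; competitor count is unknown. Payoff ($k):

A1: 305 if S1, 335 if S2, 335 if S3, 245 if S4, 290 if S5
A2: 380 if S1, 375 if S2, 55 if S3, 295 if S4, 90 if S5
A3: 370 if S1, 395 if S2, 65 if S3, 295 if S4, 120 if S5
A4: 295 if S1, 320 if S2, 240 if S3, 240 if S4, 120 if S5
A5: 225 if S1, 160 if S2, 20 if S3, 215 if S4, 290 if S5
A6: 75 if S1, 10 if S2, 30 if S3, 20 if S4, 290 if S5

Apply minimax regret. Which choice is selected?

A1

Column bests: S1=380, S2=395, S3=335, S4=295, S5=290.
A1 regrets: 75, 60, 0, 50, 0 → max 75
A2 regrets: 0, 20, 280, 0, 200 → max 280
A3 regrets: 10, 0, 270, 0, 170 → max 270
A4 regrets: 85, 75, 95, 55, 170 → max 170
A5 regrets: 155, 235, 315, 80, 0 → max 315
A6 regrets: 305, 385, 305, 275, 0 → max 385
Smallest max regret = 75 → A1.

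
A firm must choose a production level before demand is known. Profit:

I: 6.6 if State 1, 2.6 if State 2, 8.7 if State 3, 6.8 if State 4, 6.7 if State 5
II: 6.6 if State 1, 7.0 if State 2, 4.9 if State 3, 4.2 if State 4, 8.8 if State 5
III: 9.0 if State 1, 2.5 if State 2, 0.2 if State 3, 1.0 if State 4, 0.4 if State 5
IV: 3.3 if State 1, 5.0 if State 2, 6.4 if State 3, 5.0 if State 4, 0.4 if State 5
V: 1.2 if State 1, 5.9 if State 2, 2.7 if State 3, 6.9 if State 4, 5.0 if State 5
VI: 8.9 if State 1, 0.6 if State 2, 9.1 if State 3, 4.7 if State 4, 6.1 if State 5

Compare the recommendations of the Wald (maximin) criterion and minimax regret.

maximin → II; minimax regret → II (agree)

Row minima: I=2.6, II=4.2, III=0.2, IV=0.4, V=1.2, VI=0.6
Best worst-case = 4.2 → II.
Column bests: State 1=9.0, State 2=7.0, State 3=9.1, State 4=6.9, State 5=8.8.
I regrets: 2.4, 4.4, 0.4, 0.1, 2.1 → max 4.4
II regrets: 2.4, 0.0, 4.2, 2.7, 0.0 → max 4.2
III regrets: 0.0, 4.5, 8.9, 5.9, 8.4 → max 8.9
IV regrets: 5.7, 2.0, 2.7, 1.9, 8.4 → max 8.4
V regrets: 7.8, 1.1, 6.4, 0.0, 3.8 → max 7.8
VI regrets: 0.1, 6.4, 0.0, 2.2, 2.7 → max 6.4
Smallest max regret = 4.2 → II.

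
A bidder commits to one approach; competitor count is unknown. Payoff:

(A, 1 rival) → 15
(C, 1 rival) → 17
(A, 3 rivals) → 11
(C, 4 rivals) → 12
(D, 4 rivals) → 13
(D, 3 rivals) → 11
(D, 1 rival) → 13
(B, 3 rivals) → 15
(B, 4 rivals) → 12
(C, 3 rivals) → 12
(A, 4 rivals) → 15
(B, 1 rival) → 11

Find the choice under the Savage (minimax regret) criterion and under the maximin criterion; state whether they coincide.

minimax regret → C; maximin → C (agree)

Column bests: 1 rival=17, 3 rivals=15, 4 rivals=15.
A regrets: 2, 4, 0 → max 4
B regrets: 6, 0, 3 → max 6
C regrets: 0, 3, 3 → max 3
D regrets: 4, 4, 2 → max 4
Smallest max regret = 3 → C.
Row minima: A=11, B=11, C=12, D=11
Best worst-case = 12 → C.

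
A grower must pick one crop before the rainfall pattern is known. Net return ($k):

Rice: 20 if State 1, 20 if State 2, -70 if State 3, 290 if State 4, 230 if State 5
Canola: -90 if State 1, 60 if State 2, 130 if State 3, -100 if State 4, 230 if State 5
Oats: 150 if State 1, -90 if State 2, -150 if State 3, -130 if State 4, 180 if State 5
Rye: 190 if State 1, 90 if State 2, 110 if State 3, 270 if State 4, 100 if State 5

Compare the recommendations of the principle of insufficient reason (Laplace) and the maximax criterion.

laplace → Rye; maximax → Rice (disagree)

Row averages: Rice=98, Canola=46, Oats=-8, Rye=152
Highest average = 152 → Rye.
Row maxima: Rice=290, Canola=230, Oats=180, Rye=270
Best best-case = 290 → Rice.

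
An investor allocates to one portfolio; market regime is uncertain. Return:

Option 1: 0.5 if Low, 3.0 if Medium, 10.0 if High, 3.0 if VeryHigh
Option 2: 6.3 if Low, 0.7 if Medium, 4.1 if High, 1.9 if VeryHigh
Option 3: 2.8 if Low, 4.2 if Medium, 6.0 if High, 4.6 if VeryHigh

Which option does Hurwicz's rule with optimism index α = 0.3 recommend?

Option 3

Option 1: 0.3·10.0 + 0.7·0.5 = 3.35
Option 2: 0.3·6.3 + 0.7·0.7 = 2.38
Option 3: 0.3·6.0 + 0.7·2.8 = 3.76
Highest Hurwicz score = 3.76 → Option 3.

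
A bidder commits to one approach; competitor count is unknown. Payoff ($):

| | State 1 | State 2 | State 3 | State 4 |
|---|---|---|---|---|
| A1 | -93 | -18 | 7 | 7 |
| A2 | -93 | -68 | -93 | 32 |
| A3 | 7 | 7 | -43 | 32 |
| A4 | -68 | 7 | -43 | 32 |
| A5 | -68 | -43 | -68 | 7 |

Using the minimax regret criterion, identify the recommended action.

A3

Column bests: State 1=7, State 2=7, State 3=7, State 4=32.
A1 regrets: 100, 25, 0, 25 → max 100
A2 regrets: 100, 75, 100, 0 → max 100
A3 regrets: 0, 0, 50, 0 → max 50
A4 regrets: 75, 0, 50, 0 → max 75
A5 regrets: 75, 50, 75, 25 → max 75
Smallest max regret = 50 → A3.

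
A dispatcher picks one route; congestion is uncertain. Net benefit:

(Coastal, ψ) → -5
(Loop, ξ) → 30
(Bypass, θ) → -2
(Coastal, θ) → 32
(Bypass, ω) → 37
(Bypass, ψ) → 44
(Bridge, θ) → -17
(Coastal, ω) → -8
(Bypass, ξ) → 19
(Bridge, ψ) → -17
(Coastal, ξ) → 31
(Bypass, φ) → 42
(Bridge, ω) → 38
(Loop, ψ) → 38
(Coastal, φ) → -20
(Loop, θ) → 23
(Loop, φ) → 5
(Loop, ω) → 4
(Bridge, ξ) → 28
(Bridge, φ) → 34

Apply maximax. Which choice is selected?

Row maxima: Bypass=44, Coastal=32, Bridge=38, Loop=38
Best best-case = 44 → Bypass.

Bypass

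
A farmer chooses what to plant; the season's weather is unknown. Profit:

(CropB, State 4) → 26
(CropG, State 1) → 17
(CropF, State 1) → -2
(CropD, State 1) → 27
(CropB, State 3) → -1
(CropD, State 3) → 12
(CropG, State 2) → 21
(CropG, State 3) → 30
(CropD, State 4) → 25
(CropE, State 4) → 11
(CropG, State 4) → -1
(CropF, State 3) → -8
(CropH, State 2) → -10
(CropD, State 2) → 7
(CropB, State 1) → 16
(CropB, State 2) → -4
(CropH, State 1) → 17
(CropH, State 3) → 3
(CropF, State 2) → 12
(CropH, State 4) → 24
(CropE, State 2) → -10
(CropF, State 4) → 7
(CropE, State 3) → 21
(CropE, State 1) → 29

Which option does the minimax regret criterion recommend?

CropD

Column bests: State 1=29, State 2=21, State 3=30, State 4=26.
CropB regrets: 13, 25, 31, 0 → max 31
CropE regrets: 0, 31, 9, 15 → max 31
CropD regrets: 2, 14, 18, 1 → max 18
CropG regrets: 12, 0, 0, 27 → max 27
CropH regrets: 12, 31, 27, 2 → max 31
CropF regrets: 31, 9, 38, 19 → max 38
Smallest max regret = 18 → CropD.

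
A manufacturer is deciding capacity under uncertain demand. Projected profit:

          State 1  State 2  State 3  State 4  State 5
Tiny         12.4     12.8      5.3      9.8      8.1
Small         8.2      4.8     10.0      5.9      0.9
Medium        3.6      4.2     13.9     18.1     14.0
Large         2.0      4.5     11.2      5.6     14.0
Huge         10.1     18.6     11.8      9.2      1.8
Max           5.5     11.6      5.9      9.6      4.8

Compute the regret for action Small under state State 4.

Best payoff under State 4 is 18.1.
Regret = 18.1 − 5.9 = 12.2.

12.2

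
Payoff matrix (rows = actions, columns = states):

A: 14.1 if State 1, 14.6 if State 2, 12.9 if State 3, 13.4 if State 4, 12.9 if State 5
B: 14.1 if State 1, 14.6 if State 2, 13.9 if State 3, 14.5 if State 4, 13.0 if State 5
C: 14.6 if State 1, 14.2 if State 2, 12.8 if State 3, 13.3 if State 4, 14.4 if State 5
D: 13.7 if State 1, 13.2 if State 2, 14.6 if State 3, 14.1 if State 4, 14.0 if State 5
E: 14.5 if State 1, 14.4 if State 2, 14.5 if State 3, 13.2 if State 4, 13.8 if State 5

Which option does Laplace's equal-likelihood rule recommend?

E

Row averages: A=13.58, B=14.02, C=13.86, D=13.92, E=14.08
Highest average = 14.08 → E.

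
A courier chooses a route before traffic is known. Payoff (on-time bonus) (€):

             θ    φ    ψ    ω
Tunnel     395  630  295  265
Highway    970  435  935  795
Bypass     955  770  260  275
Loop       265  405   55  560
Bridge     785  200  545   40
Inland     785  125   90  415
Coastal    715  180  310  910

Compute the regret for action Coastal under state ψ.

625

Best payoff under ψ is 935.
Regret = 935 − 310 = 625.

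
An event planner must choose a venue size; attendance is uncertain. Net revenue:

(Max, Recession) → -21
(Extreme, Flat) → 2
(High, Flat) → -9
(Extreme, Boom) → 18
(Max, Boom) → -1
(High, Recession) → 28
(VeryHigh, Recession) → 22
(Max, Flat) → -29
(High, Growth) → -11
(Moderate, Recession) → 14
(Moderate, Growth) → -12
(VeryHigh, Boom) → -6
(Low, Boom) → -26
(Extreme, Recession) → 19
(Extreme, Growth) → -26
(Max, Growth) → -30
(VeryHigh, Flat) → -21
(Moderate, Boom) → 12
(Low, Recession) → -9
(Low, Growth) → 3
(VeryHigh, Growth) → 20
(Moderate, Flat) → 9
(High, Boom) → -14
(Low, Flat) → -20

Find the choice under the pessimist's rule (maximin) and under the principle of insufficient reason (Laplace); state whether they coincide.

maximin → Moderate; laplace → Moderate (agree)

Row minima: Low=-26, Moderate=-12, High=-14, VeryHigh=-21, Extreme=-26, Max=-30
Best worst-case = -12 → Moderate.
Row averages: Low=-13, Moderate=5.75, High=-1.5, VeryHigh=3.75, Extreme=3.25, Max=-20.25
Highest average = 5.75 → Moderate.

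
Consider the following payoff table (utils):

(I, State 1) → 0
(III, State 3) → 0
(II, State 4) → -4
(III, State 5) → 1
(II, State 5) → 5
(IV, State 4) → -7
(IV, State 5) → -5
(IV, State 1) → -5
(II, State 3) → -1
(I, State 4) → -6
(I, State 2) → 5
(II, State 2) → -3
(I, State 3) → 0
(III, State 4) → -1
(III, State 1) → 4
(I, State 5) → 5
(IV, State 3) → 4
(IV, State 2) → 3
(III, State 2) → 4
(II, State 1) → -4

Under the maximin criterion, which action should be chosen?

Row minima: I=-6, II=-4, III=-1, IV=-7
Best worst-case = -1 → III.

III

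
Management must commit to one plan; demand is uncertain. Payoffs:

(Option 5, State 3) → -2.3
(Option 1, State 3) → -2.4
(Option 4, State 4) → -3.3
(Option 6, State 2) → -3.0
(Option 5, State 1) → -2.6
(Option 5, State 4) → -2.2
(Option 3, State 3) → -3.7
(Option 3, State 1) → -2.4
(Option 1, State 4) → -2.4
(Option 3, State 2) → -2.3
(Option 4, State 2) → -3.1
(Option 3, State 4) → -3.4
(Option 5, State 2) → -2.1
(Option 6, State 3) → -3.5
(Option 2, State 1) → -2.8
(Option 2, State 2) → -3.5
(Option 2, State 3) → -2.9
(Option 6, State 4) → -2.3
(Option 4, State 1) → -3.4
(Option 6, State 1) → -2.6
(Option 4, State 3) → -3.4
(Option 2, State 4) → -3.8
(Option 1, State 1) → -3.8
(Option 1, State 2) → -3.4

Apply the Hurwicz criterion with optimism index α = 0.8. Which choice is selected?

Option 5

Option 1: 0.8·(-2.4) + 0.2·(-3.8) = -2.68
Option 2: 0.8·(-2.8) + 0.2·(-3.8) = -3
Option 3: 0.8·(-2.3) + 0.2·(-3.7) = -2.58
Option 4: 0.8·(-3.1) + 0.2·(-3.4) = -3.16
Option 5: 0.8·(-2.1) + 0.2·(-2.6) = -2.2
Option 6: 0.8·(-2.3) + 0.2·(-3.5) = -2.54
Highest Hurwicz score = -2.2 → Option 5.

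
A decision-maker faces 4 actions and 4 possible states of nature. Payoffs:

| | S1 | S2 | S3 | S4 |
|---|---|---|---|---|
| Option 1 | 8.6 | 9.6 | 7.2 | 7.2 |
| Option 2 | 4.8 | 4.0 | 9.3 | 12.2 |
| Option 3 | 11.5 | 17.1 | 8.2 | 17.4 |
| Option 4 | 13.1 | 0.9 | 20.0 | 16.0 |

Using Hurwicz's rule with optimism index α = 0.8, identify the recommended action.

Option 1: 0.8·9.6 + 0.2·7.2 = 9.12
Option 2: 0.8·12.2 + 0.2·4.0 = 10.56
Option 3: 0.8·17.4 + 0.2·8.2 = 15.56
Option 4: 0.8·20.0 + 0.2·0.9 = 16.18
Highest Hurwicz score = 16.18 → Option 4.

Option 4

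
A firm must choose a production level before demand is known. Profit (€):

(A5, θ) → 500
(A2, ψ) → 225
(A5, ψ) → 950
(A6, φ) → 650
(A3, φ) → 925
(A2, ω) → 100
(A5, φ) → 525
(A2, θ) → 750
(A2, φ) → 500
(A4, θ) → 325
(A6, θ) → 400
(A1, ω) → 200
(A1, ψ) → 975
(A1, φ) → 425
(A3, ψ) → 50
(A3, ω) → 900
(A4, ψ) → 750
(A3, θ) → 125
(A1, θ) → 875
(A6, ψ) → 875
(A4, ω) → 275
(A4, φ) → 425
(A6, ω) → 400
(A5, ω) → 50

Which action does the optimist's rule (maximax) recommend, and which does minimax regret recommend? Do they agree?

maximax → A1; minimax regret → A6 (disagree)

Row maxima: A1=975, A2=750, A3=925, A4=750, A5=950, A6=875
Best best-case = 975 → A1.
Column bests: θ=875, φ=925, ψ=975, ω=900.
A1 regrets: 0, 500, 0, 700 → max 700
A2 regrets: 125, 425, 750, 800 → max 800
A3 regrets: 750, 0, 925, 0 → max 925
A4 regrets: 550, 500, 225, 625 → max 625
A5 regrets: 375, 400, 25, 850 → max 850
A6 regrets: 475, 275, 100, 500 → max 500
Smallest max regret = 500 → A6.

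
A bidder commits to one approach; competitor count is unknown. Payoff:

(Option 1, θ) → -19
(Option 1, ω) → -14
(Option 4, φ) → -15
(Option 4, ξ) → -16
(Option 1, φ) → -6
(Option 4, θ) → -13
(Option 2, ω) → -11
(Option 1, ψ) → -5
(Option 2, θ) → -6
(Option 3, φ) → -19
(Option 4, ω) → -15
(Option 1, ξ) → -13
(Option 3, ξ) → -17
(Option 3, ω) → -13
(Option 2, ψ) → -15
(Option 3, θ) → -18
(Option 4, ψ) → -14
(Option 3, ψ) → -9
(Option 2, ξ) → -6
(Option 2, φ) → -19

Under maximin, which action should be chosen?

Option 4

Row minima: Option 1=-19, Option 2=-19, Option 3=-19, Option 4=-16
Best worst-case = -16 → Option 4.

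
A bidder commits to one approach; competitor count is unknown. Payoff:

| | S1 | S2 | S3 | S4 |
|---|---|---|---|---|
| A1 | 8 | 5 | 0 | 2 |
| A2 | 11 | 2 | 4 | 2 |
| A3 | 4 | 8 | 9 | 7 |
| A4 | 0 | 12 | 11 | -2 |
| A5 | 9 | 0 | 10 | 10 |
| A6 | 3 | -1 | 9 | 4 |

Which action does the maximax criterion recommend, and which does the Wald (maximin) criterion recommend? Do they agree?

Row maxima: A1=8, A2=11, A3=9, A4=12, A5=10, A6=9
Best best-case = 12 → A4.
Row minima: A1=0, A2=2, A3=4, A4=-2, A5=0, A6=-1
Best worst-case = 4 → A3.

maximax → A4; maximin → A3 (disagree)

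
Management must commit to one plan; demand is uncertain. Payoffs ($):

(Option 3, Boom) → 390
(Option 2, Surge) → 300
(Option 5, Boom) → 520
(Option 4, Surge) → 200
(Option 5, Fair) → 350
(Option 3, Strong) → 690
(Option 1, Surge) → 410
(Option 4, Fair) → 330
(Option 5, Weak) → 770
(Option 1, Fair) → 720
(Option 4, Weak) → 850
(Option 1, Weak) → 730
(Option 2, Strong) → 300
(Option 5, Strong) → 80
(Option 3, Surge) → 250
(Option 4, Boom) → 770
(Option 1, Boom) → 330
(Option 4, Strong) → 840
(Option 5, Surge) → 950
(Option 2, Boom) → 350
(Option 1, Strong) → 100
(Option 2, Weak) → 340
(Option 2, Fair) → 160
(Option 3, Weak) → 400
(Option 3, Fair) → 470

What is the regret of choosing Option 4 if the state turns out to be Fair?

390

Best payoff under Fair is 720.
Regret = 720 − 330 = 390.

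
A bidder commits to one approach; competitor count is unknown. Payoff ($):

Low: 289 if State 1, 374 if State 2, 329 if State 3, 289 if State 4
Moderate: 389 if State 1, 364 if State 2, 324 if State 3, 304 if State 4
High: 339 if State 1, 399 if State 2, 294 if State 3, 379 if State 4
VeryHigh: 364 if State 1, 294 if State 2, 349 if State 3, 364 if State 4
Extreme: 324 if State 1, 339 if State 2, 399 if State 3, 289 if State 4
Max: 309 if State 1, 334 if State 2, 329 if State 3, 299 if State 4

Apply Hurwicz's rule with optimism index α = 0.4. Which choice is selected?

Low: 0.4·374 + 0.6·289 = 323
Moderate: 0.4·389 + 0.6·304 = 338
High: 0.4·399 + 0.6·294 = 336
VeryHigh: 0.4·364 + 0.6·294 = 322
Extreme: 0.4·399 + 0.6·289 = 333
Max: 0.4·334 + 0.6·299 = 313
Highest Hurwicz score = 338 → Moderate.

Moderate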